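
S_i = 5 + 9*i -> [5, 14, 23, 32, 41]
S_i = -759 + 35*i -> [-759, -724, -689, -654, -619]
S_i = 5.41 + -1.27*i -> [5.41, 4.14, 2.87, 1.6, 0.33]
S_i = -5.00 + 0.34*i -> [-5.0, -4.66, -4.32, -3.98, -3.64]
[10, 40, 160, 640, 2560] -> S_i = 10*4^i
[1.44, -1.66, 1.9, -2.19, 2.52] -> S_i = 1.44*(-1.15)^i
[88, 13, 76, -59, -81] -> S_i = Random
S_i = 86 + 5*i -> [86, 91, 96, 101, 106]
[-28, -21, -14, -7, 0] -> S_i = -28 + 7*i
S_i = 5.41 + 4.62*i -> [5.41, 10.03, 14.65, 19.27, 23.89]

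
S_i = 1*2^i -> [1, 2, 4, 8, 16]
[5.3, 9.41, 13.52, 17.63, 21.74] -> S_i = 5.30 + 4.11*i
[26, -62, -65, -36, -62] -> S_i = Random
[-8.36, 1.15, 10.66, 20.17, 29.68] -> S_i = -8.36 + 9.51*i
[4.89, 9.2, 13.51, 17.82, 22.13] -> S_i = 4.89 + 4.31*i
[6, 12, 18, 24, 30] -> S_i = 6 + 6*i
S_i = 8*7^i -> [8, 56, 392, 2744, 19208]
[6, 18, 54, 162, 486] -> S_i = 6*3^i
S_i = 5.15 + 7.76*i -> [5.15, 12.91, 20.67, 28.43, 36.19]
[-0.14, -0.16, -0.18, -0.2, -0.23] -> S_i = -0.14*1.13^i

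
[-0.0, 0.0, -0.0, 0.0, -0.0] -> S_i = -0.00*(-8.57)^i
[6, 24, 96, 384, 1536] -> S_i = 6*4^i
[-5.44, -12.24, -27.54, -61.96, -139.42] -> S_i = -5.44*2.25^i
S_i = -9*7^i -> [-9, -63, -441, -3087, -21609]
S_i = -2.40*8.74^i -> [-2.4, -20.98, -183.33, -1602.31, -14004.16]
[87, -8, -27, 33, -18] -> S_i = Random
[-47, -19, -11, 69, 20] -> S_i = Random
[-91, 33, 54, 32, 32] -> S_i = Random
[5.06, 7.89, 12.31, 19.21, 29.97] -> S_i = 5.06*1.56^i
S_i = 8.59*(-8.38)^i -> [8.59, -71.98, 603.23, -5055.05, 42361.3]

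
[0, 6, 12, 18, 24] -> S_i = 0 + 6*i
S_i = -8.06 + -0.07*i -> [-8.06, -8.13, -8.2, -8.27, -8.34]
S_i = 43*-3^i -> [43, -129, 387, -1161, 3483]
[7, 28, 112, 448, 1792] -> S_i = 7*4^i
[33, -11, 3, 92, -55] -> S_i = Random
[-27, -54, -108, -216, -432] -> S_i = -27*2^i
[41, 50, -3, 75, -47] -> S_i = Random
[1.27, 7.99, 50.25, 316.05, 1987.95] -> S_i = 1.27*6.29^i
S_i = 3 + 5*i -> [3, 8, 13, 18, 23]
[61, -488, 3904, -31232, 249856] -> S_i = 61*-8^i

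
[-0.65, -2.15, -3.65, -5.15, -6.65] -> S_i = -0.65 + -1.50*i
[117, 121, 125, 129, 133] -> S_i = 117 + 4*i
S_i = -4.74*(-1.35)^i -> [-4.74, 6.4, -8.64, 11.66, -15.74]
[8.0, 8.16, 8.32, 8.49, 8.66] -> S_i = 8.00*1.02^i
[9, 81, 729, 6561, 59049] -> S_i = 9*9^i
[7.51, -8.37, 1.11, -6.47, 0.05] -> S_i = Random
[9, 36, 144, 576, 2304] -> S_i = 9*4^i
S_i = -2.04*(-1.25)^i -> [-2.04, 2.55, -3.19, 3.98, -4.98]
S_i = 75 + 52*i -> [75, 127, 179, 231, 283]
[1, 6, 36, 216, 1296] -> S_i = 1*6^i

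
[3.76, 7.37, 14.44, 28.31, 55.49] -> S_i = 3.76*1.96^i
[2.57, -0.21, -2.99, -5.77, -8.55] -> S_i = 2.57 + -2.78*i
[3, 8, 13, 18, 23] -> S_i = 3 + 5*i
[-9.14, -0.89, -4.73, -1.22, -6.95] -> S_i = Random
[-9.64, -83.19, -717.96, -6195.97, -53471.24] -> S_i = -9.64*8.63^i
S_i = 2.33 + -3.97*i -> [2.33, -1.64, -5.61, -9.58, -13.55]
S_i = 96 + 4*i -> [96, 100, 104, 108, 112]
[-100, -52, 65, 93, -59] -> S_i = Random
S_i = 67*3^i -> [67, 201, 603, 1809, 5427]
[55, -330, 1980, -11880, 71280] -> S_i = 55*-6^i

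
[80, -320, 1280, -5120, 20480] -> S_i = 80*-4^i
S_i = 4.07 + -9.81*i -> [4.07, -5.74, -15.55, -25.36, -35.17]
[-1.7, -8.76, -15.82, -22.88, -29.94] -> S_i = -1.70 + -7.06*i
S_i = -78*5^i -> [-78, -390, -1950, -9750, -48750]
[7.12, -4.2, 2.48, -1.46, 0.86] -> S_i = 7.12*(-0.59)^i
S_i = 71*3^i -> [71, 213, 639, 1917, 5751]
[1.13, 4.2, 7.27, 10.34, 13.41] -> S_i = 1.13 + 3.07*i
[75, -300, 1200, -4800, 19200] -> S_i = 75*-4^i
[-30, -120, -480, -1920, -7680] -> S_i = -30*4^i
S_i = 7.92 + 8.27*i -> [7.92, 16.19, 24.46, 32.73, 41.0]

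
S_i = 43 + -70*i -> [43, -27, -97, -167, -237]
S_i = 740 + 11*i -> [740, 751, 762, 773, 784]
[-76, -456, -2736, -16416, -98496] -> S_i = -76*6^i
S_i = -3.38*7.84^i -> [-3.38, -26.5, -207.75, -1628.79, -12769.71]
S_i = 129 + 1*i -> [129, 130, 131, 132, 133]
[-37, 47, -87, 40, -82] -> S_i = Random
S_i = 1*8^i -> [1, 8, 64, 512, 4096]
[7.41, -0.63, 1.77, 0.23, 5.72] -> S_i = Random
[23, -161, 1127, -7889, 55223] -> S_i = 23*-7^i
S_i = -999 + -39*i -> [-999, -1038, -1077, -1116, -1155]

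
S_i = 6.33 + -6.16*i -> [6.33, 0.17, -5.99, -12.15, -18.31]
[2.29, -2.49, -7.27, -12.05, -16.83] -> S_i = 2.29 + -4.78*i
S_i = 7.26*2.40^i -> [7.26, 17.42, 41.82, 100.36, 240.87]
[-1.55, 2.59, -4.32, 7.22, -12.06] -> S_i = -1.55*(-1.67)^i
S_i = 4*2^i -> [4, 8, 16, 32, 64]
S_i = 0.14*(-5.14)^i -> [0.14, -0.72, 3.7, -19.01, 97.72]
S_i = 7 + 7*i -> [7, 14, 21, 28, 35]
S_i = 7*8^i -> [7, 56, 448, 3584, 28672]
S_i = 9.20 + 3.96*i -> [9.2, 13.16, 17.12, 21.08, 25.04]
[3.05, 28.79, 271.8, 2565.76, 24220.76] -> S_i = 3.05*9.44^i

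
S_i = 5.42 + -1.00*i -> [5.42, 4.42, 3.42, 2.42, 1.42]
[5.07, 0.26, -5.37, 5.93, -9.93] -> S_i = Random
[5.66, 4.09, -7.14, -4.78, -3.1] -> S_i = Random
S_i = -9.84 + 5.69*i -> [-9.84, -4.15, 1.54, 7.23, 12.92]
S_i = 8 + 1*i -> [8, 9, 10, 11, 12]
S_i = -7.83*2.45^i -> [-7.83, -19.18, -47.0, -115.15, -282.11]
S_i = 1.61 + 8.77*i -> [1.61, 10.38, 19.15, 27.92, 36.69]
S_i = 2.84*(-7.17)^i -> [2.84, -20.36, 146.0, -1046.83, 7505.76]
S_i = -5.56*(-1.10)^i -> [-5.56, 6.12, -6.73, 7.4, -8.14]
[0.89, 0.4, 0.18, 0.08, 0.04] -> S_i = 0.89*0.45^i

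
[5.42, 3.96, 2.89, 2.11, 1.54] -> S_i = 5.42*0.73^i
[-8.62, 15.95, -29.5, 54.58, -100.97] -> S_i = -8.62*(-1.85)^i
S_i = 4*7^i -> [4, 28, 196, 1372, 9604]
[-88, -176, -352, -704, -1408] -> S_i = -88*2^i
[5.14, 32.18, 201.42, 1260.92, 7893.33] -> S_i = 5.14*6.26^i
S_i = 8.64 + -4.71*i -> [8.64, 3.93, -0.78, -5.49, -10.2]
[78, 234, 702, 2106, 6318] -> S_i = 78*3^i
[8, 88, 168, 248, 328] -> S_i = 8 + 80*i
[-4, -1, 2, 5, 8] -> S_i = -4 + 3*i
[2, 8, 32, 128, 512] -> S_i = 2*4^i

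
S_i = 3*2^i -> [3, 6, 12, 24, 48]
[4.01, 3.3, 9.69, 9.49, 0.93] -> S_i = Random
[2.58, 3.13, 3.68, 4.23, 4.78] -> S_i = 2.58 + 0.55*i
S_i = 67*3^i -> [67, 201, 603, 1809, 5427]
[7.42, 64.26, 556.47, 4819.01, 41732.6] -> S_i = 7.42*8.66^i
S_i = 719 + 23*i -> [719, 742, 765, 788, 811]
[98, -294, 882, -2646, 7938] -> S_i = 98*-3^i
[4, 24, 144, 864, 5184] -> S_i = 4*6^i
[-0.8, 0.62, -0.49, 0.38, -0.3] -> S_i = -0.80*(-0.78)^i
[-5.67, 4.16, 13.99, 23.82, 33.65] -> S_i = -5.67 + 9.83*i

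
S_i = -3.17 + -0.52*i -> [-3.17, -3.69, -4.21, -4.73, -5.25]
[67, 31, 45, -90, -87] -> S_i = Random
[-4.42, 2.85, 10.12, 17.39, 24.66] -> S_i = -4.42 + 7.27*i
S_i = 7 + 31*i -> [7, 38, 69, 100, 131]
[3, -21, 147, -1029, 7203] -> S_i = 3*-7^i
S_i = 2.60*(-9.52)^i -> [2.6, -24.75, 235.64, -2243.28, 21356.06]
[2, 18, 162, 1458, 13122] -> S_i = 2*9^i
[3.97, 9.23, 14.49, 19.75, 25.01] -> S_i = 3.97 + 5.26*i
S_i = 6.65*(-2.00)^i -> [6.65, -13.3, 26.6, -53.2, 106.4]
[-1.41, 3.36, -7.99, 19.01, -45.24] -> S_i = -1.41*(-2.38)^i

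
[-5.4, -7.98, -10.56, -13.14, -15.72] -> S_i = -5.40 + -2.58*i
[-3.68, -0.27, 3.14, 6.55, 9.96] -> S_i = -3.68 + 3.41*i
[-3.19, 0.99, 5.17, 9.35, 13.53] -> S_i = -3.19 + 4.18*i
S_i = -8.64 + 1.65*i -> [-8.64, -6.99, -5.34, -3.69, -2.04]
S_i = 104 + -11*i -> [104, 93, 82, 71, 60]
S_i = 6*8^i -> [6, 48, 384, 3072, 24576]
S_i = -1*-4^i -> [-1, 4, -16, 64, -256]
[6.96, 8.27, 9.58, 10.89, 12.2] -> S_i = 6.96 + 1.31*i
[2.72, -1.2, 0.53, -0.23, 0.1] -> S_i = 2.72*(-0.44)^i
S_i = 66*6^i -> [66, 396, 2376, 14256, 85536]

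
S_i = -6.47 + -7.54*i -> [-6.47, -14.01, -21.55, -29.09, -36.63]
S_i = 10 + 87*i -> [10, 97, 184, 271, 358]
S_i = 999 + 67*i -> [999, 1066, 1133, 1200, 1267]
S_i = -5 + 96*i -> [-5, 91, 187, 283, 379]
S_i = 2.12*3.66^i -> [2.12, 7.76, 28.4, 103.94, 380.42]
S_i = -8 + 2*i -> [-8, -6, -4, -2, 0]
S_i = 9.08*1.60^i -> [9.08, 14.53, 23.24, 37.19, 59.51]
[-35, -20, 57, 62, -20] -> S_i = Random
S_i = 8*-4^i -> [8, -32, 128, -512, 2048]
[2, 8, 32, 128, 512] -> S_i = 2*4^i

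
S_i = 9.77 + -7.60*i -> [9.77, 2.17, -5.43, -13.03, -20.63]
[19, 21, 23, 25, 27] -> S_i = 19 + 2*i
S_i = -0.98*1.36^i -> [-0.98, -1.33, -1.81, -2.47, -3.35]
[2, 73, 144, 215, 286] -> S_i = 2 + 71*i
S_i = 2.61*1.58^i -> [2.61, 4.12, 6.52, 10.29, 16.27]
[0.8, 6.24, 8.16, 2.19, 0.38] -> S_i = Random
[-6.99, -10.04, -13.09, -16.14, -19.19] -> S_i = -6.99 + -3.05*i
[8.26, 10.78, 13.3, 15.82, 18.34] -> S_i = 8.26 + 2.52*i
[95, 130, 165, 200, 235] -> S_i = 95 + 35*i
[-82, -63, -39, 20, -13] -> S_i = Random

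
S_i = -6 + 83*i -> [-6, 77, 160, 243, 326]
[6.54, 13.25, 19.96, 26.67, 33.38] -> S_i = 6.54 + 6.71*i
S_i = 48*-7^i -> [48, -336, 2352, -16464, 115248]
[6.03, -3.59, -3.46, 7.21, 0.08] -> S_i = Random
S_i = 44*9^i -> [44, 396, 3564, 32076, 288684]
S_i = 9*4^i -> [9, 36, 144, 576, 2304]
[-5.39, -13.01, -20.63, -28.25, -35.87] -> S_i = -5.39 + -7.62*i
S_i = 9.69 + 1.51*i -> [9.69, 11.2, 12.71, 14.22, 15.73]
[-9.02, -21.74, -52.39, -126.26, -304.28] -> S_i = -9.02*2.41^i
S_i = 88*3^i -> [88, 264, 792, 2376, 7128]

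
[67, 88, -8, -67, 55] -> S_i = Random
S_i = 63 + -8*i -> [63, 55, 47, 39, 31]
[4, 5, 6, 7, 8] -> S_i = 4 + 1*i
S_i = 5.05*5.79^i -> [5.05, 29.24, 169.3, 980.23, 5675.52]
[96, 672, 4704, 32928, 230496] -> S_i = 96*7^i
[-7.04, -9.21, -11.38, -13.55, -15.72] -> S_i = -7.04 + -2.17*i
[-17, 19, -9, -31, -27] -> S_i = Random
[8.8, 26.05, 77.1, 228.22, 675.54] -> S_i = 8.80*2.96^i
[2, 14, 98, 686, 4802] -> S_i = 2*7^i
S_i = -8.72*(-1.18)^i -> [-8.72, 10.29, -12.14, 14.33, -16.91]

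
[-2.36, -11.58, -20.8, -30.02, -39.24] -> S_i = -2.36 + -9.22*i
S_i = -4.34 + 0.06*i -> [-4.34, -4.28, -4.22, -4.16, -4.1]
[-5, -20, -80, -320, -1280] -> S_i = -5*4^i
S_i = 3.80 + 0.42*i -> [3.8, 4.22, 4.64, 5.06, 5.48]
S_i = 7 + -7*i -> [7, 0, -7, -14, -21]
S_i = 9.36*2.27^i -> [9.36, 21.25, 48.23, 109.48, 248.53]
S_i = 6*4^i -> [6, 24, 96, 384, 1536]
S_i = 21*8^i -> [21, 168, 1344, 10752, 86016]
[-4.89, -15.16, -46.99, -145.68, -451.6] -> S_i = -4.89*3.10^i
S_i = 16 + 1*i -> [16, 17, 18, 19, 20]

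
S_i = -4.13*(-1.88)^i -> [-4.13, 7.76, -14.6, 27.44, -51.59]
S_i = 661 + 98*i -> [661, 759, 857, 955, 1053]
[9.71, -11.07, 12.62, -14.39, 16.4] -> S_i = 9.71*(-1.14)^i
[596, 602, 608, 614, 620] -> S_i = 596 + 6*i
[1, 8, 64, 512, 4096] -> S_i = 1*8^i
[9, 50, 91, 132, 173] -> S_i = 9 + 41*i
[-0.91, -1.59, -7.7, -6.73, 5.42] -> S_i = Random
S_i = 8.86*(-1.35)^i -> [8.86, -11.96, 16.15, -21.8, 29.43]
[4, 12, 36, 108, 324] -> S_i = 4*3^i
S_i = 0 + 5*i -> [0, 5, 10, 15, 20]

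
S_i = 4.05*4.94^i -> [4.05, 20.01, 98.83, 488.24, 2411.92]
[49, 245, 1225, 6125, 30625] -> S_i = 49*5^i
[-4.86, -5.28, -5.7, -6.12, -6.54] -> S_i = -4.86 + -0.42*i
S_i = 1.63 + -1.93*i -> [1.63, -0.3, -2.23, -4.16, -6.09]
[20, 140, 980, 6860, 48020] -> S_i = 20*7^i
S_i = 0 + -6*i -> [0, -6, -12, -18, -24]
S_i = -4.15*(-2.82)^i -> [-4.15, 11.7, -33.0, 93.07, -262.45]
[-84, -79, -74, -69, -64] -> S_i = -84 + 5*i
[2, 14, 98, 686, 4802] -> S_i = 2*7^i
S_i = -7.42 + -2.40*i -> [-7.42, -9.82, -12.22, -14.62, -17.02]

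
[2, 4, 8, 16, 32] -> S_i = 2*2^i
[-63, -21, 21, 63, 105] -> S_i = -63 + 42*i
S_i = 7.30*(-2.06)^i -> [7.3, -15.04, 30.98, -63.82, 131.46]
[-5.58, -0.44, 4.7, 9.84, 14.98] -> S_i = -5.58 + 5.14*i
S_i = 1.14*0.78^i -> [1.14, 0.89, 0.69, 0.54, 0.42]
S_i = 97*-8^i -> [97, -776, 6208, -49664, 397312]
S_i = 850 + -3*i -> [850, 847, 844, 841, 838]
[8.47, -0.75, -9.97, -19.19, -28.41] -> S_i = 8.47 + -9.22*i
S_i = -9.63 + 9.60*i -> [-9.63, -0.03, 9.57, 19.17, 28.77]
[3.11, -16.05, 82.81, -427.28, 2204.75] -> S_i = 3.11*(-5.16)^i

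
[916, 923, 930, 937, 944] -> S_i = 916 + 7*i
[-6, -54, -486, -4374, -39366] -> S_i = -6*9^i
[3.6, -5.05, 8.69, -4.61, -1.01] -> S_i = Random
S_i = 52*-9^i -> [52, -468, 4212, -37908, 341172]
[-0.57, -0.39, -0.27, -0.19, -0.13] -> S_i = -0.57*0.69^i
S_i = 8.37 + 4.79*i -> [8.37, 13.16, 17.95, 22.74, 27.53]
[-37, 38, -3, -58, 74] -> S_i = Random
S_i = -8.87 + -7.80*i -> [-8.87, -16.67, -24.47, -32.27, -40.07]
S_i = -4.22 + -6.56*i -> [-4.22, -10.78, -17.34, -23.9, -30.46]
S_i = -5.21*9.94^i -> [-5.21, -51.79, -514.77, -5116.78, -50860.81]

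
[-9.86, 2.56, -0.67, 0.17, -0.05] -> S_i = -9.86*(-0.26)^i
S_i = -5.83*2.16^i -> [-5.83, -12.59, -27.2, -58.75, -126.91]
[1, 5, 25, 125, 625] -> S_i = 1*5^i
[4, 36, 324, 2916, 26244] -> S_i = 4*9^i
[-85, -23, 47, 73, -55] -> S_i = Random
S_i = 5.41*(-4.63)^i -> [5.41, -25.05, 115.97, -536.96, 2486.12]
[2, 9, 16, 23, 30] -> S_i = 2 + 7*i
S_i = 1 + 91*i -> [1, 92, 183, 274, 365]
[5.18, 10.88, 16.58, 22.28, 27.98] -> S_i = 5.18 + 5.70*i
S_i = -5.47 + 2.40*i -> [-5.47, -3.07, -0.67, 1.73, 4.13]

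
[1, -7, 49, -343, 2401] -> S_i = 1*-7^i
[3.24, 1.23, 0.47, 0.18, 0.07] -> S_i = 3.24*0.38^i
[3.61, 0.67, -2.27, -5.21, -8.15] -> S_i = 3.61 + -2.94*i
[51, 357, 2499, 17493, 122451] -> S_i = 51*7^i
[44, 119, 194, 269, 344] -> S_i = 44 + 75*i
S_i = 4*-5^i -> [4, -20, 100, -500, 2500]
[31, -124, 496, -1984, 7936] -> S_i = 31*-4^i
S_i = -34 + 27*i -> [-34, -7, 20, 47, 74]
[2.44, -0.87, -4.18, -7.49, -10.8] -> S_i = 2.44 + -3.31*i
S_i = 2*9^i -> [2, 18, 162, 1458, 13122]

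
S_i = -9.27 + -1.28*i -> [-9.27, -10.55, -11.83, -13.11, -14.39]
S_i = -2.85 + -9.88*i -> [-2.85, -12.73, -22.61, -32.49, -42.37]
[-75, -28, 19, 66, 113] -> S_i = -75 + 47*i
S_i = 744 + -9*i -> [744, 735, 726, 717, 708]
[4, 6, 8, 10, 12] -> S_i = 4 + 2*i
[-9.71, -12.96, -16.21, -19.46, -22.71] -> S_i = -9.71 + -3.25*i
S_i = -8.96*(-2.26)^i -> [-8.96, 20.25, -45.76, 103.43, -233.74]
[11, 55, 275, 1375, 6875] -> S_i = 11*5^i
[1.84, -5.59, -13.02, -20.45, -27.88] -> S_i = 1.84 + -7.43*i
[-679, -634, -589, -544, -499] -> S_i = -679 + 45*i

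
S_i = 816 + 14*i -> [816, 830, 844, 858, 872]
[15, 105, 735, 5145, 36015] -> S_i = 15*7^i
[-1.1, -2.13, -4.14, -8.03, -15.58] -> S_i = -1.10*1.94^i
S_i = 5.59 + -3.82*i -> [5.59, 1.77, -2.05, -5.87, -9.69]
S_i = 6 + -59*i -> [6, -53, -112, -171, -230]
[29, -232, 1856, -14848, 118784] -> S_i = 29*-8^i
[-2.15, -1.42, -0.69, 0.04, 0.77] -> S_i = -2.15 + 0.73*i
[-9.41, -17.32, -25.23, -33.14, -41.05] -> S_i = -9.41 + -7.91*i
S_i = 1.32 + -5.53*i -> [1.32, -4.21, -9.74, -15.27, -20.8]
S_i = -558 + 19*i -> [-558, -539, -520, -501, -482]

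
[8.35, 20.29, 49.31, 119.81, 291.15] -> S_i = 8.35*2.43^i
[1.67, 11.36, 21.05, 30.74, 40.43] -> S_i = 1.67 + 9.69*i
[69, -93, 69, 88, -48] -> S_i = Random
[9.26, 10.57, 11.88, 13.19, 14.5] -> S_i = 9.26 + 1.31*i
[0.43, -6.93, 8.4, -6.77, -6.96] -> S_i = Random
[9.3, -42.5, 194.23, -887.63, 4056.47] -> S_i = 9.30*(-4.57)^i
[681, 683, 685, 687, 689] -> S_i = 681 + 2*i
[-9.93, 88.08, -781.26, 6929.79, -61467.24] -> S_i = -9.93*(-8.87)^i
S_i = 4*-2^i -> [4, -8, 16, -32, 64]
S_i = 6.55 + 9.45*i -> [6.55, 16.0, 25.45, 34.9, 44.35]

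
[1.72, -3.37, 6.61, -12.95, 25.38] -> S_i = 1.72*(-1.96)^i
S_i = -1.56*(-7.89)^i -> [-1.56, 12.31, -97.11, 766.22, -6045.51]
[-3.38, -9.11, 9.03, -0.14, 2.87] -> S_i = Random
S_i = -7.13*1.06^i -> [-7.13, -7.56, -8.01, -8.49, -9.0]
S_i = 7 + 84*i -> [7, 91, 175, 259, 343]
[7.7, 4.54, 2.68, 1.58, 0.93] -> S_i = 7.70*0.59^i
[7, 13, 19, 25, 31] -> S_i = 7 + 6*i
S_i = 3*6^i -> [3, 18, 108, 648, 3888]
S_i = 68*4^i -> [68, 272, 1088, 4352, 17408]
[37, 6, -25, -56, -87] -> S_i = 37 + -31*i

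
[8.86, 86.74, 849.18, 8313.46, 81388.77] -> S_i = 8.86*9.79^i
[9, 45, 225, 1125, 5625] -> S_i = 9*5^i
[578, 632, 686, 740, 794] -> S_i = 578 + 54*i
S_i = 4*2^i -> [4, 8, 16, 32, 64]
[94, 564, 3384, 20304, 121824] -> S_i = 94*6^i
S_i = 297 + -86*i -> [297, 211, 125, 39, -47]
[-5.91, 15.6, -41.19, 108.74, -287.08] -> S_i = -5.91*(-2.64)^i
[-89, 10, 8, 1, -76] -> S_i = Random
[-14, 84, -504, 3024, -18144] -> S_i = -14*-6^i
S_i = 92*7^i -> [92, 644, 4508, 31556, 220892]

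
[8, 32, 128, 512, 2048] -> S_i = 8*4^i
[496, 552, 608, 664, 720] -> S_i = 496 + 56*i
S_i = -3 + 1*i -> [-3, -2, -1, 0, 1]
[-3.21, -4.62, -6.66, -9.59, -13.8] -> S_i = -3.21*1.44^i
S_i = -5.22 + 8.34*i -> [-5.22, 3.12, 11.46, 19.8, 28.14]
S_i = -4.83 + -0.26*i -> [-4.83, -5.09, -5.35, -5.61, -5.87]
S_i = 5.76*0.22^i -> [5.76, 1.27, 0.28, 0.06, 0.01]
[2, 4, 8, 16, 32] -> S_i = 2*2^i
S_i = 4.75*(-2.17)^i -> [4.75, -10.31, 22.37, -48.54, 105.33]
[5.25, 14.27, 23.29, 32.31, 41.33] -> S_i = 5.25 + 9.02*i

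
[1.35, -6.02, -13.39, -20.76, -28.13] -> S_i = 1.35 + -7.37*i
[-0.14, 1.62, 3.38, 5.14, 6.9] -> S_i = -0.14 + 1.76*i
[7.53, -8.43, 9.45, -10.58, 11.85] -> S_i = 7.53*(-1.12)^i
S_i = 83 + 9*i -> [83, 92, 101, 110, 119]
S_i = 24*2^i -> [24, 48, 96, 192, 384]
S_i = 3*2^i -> [3, 6, 12, 24, 48]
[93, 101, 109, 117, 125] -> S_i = 93 + 8*i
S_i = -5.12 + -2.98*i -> [-5.12, -8.1, -11.08, -14.06, -17.04]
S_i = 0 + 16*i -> [0, 16, 32, 48, 64]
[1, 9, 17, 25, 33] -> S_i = 1 + 8*i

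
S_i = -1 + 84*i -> [-1, 83, 167, 251, 335]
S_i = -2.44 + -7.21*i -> [-2.44, -9.65, -16.86, -24.07, -31.28]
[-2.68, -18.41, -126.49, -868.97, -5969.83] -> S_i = -2.68*6.87^i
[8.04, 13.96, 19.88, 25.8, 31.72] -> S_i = 8.04 + 5.92*i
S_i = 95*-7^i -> [95, -665, 4655, -32585, 228095]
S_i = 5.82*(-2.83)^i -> [5.82, -16.47, 46.61, -131.91, 373.31]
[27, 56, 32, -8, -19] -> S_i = Random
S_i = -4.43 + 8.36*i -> [-4.43, 3.93, 12.29, 20.65, 29.01]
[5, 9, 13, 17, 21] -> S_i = 5 + 4*i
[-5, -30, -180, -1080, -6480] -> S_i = -5*6^i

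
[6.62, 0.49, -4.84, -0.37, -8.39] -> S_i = Random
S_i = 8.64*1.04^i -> [8.64, 8.99, 9.35, 9.72, 10.11]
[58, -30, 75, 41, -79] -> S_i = Random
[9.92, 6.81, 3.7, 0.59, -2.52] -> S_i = 9.92 + -3.11*i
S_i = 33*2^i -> [33, 66, 132, 264, 528]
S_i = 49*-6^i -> [49, -294, 1764, -10584, 63504]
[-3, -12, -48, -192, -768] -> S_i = -3*4^i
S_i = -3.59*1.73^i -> [-3.59, -6.21, -10.74, -18.59, -32.16]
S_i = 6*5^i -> [6, 30, 150, 750, 3750]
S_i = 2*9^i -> [2, 18, 162, 1458, 13122]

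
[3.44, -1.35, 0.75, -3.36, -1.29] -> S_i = Random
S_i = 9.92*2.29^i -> [9.92, 22.72, 52.02, 119.13, 272.81]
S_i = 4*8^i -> [4, 32, 256, 2048, 16384]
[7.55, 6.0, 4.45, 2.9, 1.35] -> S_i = 7.55 + -1.55*i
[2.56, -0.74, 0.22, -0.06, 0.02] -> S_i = 2.56*(-0.29)^i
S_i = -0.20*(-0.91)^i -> [-0.2, 0.18, -0.17, 0.15, -0.14]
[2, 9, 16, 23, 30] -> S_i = 2 + 7*i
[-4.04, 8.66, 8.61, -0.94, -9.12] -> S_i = Random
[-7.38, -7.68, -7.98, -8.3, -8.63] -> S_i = -7.38*1.04^i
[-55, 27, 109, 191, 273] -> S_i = -55 + 82*i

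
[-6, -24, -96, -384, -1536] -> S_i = -6*4^i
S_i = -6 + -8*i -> [-6, -14, -22, -30, -38]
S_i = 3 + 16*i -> [3, 19, 35, 51, 67]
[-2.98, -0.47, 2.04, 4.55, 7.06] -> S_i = -2.98 + 2.51*i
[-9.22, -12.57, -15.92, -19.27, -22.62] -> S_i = -9.22 + -3.35*i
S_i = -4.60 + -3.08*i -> [-4.6, -7.68, -10.76, -13.84, -16.92]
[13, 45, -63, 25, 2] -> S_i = Random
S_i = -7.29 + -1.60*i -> [-7.29, -8.89, -10.49, -12.09, -13.69]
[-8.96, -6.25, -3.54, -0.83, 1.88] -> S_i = -8.96 + 2.71*i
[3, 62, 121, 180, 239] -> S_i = 3 + 59*i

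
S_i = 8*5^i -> [8, 40, 200, 1000, 5000]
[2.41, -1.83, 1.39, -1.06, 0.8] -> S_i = 2.41*(-0.76)^i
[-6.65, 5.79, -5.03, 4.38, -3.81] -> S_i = -6.65*(-0.87)^i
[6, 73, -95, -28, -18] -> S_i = Random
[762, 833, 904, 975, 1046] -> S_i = 762 + 71*i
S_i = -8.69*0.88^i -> [-8.69, -7.65, -6.73, -5.92, -5.21]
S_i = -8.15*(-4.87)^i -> [-8.15, 39.69, -193.29, 941.34, -4584.3]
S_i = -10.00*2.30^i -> [-10.0, -23.0, -52.9, -121.67, -279.84]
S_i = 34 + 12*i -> [34, 46, 58, 70, 82]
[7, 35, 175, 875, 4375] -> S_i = 7*5^i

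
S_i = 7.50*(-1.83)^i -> [7.5, -13.73, 25.12, -45.96, 84.11]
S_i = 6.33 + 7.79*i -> [6.33, 14.12, 21.91, 29.7, 37.49]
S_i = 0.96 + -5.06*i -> [0.96, -4.1, -9.16, -14.22, -19.28]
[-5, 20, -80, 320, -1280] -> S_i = -5*-4^i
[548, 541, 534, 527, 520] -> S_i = 548 + -7*i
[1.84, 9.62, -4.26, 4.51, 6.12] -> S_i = Random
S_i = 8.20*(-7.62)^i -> [8.2, -62.48, 476.13, -3628.1, 27646.09]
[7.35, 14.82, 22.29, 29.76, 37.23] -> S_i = 7.35 + 7.47*i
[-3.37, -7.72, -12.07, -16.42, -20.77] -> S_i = -3.37 + -4.35*i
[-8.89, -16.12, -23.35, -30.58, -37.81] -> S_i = -8.89 + -7.23*i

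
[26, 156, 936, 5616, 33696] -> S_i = 26*6^i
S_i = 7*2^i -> [7, 14, 28, 56, 112]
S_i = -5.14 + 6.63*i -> [-5.14, 1.49, 8.12, 14.75, 21.38]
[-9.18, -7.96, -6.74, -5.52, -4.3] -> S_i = -9.18 + 1.22*i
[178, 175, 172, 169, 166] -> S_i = 178 + -3*i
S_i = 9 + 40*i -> [9, 49, 89, 129, 169]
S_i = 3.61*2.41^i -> [3.61, 8.7, 20.97, 50.53, 121.78]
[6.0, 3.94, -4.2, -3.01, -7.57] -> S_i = Random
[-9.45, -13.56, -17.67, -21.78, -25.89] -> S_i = -9.45 + -4.11*i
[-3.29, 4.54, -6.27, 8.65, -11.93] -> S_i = -3.29*(-1.38)^i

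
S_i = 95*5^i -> [95, 475, 2375, 11875, 59375]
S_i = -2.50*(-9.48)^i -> [-2.5, 23.7, -224.68, 2129.93, -20191.72]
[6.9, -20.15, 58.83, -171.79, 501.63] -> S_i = 6.90*(-2.92)^i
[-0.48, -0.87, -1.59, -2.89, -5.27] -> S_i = -0.48*1.82^i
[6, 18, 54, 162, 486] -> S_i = 6*3^i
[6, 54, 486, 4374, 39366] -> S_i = 6*9^i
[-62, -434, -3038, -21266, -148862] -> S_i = -62*7^i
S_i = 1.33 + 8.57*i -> [1.33, 9.9, 18.47, 27.04, 35.61]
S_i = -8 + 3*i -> [-8, -5, -2, 1, 4]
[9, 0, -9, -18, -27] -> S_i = 9 + -9*i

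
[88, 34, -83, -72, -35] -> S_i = Random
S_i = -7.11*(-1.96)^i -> [-7.11, 13.94, -27.31, 53.54, -104.93]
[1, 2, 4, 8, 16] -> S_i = 1*2^i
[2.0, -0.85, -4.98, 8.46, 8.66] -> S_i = Random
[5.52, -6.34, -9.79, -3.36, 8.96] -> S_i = Random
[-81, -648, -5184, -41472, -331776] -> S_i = -81*8^i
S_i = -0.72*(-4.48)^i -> [-0.72, 3.23, -14.45, 64.74, -290.03]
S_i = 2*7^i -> [2, 14, 98, 686, 4802]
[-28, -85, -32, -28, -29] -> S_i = Random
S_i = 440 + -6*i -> [440, 434, 428, 422, 416]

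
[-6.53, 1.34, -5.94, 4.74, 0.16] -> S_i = Random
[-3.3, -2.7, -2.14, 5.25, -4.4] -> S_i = Random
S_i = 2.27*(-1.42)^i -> [2.27, -3.22, 4.58, -6.5, 9.23]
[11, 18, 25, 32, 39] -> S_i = 11 + 7*i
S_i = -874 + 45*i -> [-874, -829, -784, -739, -694]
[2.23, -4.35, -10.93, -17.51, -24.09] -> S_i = 2.23 + -6.58*i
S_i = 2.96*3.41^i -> [2.96, 10.09, 34.42, 117.37, 400.23]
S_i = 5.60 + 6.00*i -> [5.6, 11.6, 17.6, 23.6, 29.6]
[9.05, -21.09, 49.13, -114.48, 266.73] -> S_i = 9.05*(-2.33)^i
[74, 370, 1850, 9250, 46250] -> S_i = 74*5^i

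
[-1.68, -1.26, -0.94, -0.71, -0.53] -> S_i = -1.68*0.75^i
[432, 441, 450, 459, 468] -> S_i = 432 + 9*i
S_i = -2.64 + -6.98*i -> [-2.64, -9.62, -16.6, -23.58, -30.56]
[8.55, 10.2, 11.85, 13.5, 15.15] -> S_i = 8.55 + 1.65*i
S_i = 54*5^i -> [54, 270, 1350, 6750, 33750]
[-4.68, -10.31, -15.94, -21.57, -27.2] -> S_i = -4.68 + -5.63*i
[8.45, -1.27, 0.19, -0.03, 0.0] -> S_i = 8.45*(-0.15)^i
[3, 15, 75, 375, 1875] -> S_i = 3*5^i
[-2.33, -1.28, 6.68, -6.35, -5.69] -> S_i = Random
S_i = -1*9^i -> [-1, -9, -81, -729, -6561]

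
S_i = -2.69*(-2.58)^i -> [-2.69, 6.94, -17.91, 46.2, -119.19]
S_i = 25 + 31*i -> [25, 56, 87, 118, 149]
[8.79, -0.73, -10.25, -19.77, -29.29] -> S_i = 8.79 + -9.52*i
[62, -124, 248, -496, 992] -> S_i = 62*-2^i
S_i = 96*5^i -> [96, 480, 2400, 12000, 60000]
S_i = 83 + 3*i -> [83, 86, 89, 92, 95]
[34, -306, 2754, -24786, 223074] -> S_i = 34*-9^i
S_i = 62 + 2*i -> [62, 64, 66, 68, 70]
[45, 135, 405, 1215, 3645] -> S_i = 45*3^i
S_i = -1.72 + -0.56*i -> [-1.72, -2.28, -2.84, -3.4, -3.96]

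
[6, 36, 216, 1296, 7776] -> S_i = 6*6^i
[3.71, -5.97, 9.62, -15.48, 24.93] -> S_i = 3.71*(-1.61)^i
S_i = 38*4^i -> [38, 152, 608, 2432, 9728]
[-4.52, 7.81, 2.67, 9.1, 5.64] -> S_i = Random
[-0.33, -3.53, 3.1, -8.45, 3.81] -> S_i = Random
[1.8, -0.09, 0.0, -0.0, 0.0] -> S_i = 1.80*(-0.05)^i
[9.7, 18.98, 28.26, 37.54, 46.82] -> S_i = 9.70 + 9.28*i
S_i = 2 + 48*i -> [2, 50, 98, 146, 194]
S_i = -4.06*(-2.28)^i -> [-4.06, 9.26, -21.11, 48.12, -109.71]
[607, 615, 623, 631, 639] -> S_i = 607 + 8*i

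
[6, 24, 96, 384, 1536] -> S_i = 6*4^i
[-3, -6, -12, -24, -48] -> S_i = -3*2^i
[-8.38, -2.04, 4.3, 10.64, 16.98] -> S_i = -8.38 + 6.34*i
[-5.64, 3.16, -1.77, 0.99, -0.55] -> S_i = -5.64*(-0.56)^i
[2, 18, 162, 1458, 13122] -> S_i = 2*9^i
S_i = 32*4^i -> [32, 128, 512, 2048, 8192]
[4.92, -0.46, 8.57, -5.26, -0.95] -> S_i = Random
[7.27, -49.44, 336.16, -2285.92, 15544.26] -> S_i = 7.27*(-6.80)^i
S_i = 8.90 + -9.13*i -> [8.9, -0.23, -9.36, -18.49, -27.62]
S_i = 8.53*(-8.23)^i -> [8.53, -70.2, 577.76, -4754.98, 39133.47]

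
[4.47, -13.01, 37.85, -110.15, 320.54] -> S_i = 4.47*(-2.91)^i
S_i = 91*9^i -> [91, 819, 7371, 66339, 597051]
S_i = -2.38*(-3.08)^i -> [-2.38, 7.33, -22.58, 69.54, -214.18]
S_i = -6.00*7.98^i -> [-6.0, -47.88, -382.08, -3049.02, -24331.16]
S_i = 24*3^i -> [24, 72, 216, 648, 1944]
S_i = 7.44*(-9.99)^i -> [7.44, -74.33, 742.51, -7417.7, 74102.85]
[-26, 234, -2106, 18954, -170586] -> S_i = -26*-9^i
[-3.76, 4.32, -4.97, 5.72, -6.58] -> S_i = -3.76*(-1.15)^i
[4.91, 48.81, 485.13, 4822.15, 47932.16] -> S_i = 4.91*9.94^i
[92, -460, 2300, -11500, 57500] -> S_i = 92*-5^i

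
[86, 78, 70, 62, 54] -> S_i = 86 + -8*i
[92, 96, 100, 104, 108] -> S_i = 92 + 4*i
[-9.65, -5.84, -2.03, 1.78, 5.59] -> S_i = -9.65 + 3.81*i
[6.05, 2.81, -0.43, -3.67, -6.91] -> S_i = 6.05 + -3.24*i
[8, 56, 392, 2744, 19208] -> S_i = 8*7^i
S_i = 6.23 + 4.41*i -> [6.23, 10.64, 15.05, 19.46, 23.87]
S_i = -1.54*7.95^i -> [-1.54, -12.24, -97.33, -773.79, -6151.62]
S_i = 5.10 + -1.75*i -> [5.1, 3.35, 1.6, -0.15, -1.9]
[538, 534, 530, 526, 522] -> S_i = 538 + -4*i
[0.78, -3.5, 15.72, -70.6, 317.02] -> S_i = 0.78*(-4.49)^i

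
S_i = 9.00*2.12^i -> [9.0, 19.08, 40.45, 85.75, 181.8]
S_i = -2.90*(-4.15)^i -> [-2.9, 12.04, -49.95, 207.27, -860.18]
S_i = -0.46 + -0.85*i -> [-0.46, -1.31, -2.16, -3.01, -3.86]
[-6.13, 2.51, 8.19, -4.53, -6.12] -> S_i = Random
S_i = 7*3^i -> [7, 21, 63, 189, 567]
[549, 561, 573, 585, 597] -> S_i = 549 + 12*i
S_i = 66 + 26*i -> [66, 92, 118, 144, 170]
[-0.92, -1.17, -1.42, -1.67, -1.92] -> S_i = -0.92 + -0.25*i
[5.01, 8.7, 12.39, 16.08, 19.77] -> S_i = 5.01 + 3.69*i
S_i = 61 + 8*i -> [61, 69, 77, 85, 93]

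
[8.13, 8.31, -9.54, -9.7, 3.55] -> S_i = Random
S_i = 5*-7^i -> [5, -35, 245, -1715, 12005]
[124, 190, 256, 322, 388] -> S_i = 124 + 66*i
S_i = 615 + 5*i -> [615, 620, 625, 630, 635]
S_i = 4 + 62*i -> [4, 66, 128, 190, 252]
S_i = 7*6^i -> [7, 42, 252, 1512, 9072]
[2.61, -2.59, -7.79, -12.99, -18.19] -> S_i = 2.61 + -5.20*i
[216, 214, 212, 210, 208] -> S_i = 216 + -2*i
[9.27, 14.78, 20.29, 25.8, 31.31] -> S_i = 9.27 + 5.51*i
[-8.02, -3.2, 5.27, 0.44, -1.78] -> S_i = Random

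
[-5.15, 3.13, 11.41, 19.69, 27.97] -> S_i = -5.15 + 8.28*i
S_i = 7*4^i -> [7, 28, 112, 448, 1792]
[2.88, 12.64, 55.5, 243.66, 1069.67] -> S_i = 2.88*4.39^i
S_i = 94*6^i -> [94, 564, 3384, 20304, 121824]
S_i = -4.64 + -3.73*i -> [-4.64, -8.37, -12.1, -15.83, -19.56]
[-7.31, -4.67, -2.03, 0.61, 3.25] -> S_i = -7.31 + 2.64*i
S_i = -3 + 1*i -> [-3, -2, -1, 0, 1]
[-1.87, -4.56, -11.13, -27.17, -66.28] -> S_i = -1.87*2.44^i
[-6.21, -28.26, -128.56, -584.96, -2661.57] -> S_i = -6.21*4.55^i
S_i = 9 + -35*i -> [9, -26, -61, -96, -131]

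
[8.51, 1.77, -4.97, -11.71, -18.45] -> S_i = 8.51 + -6.74*i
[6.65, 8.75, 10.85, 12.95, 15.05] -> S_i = 6.65 + 2.10*i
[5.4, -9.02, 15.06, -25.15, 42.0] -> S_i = 5.40*(-1.67)^i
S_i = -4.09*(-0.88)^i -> [-4.09, 3.6, -3.17, 2.79, -2.45]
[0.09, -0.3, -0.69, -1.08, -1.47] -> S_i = 0.09 + -0.39*i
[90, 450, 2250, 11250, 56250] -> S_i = 90*5^i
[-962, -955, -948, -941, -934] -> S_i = -962 + 7*i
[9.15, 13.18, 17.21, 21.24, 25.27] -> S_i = 9.15 + 4.03*i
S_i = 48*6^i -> [48, 288, 1728, 10368, 62208]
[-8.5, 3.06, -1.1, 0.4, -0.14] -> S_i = -8.50*(-0.36)^i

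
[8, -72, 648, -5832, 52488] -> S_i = 8*-9^i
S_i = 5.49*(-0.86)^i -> [5.49, -4.72, 4.06, -3.49, 3.0]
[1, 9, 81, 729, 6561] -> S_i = 1*9^i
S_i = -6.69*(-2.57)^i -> [-6.69, 17.19, -44.19, 113.56, -291.85]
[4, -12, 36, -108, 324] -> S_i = 4*-3^i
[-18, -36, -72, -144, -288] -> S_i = -18*2^i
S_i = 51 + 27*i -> [51, 78, 105, 132, 159]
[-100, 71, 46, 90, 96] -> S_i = Random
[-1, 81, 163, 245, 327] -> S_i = -1 + 82*i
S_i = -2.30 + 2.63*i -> [-2.3, 0.33, 2.96, 5.59, 8.22]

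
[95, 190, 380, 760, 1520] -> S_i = 95*2^i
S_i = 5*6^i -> [5, 30, 180, 1080, 6480]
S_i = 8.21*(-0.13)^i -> [8.21, -1.07, 0.14, -0.02, 0.0]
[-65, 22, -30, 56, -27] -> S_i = Random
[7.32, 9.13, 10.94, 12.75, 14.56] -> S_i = 7.32 + 1.81*i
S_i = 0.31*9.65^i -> [0.31, 2.99, 28.87, 278.58, 2688.26]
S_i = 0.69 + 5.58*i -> [0.69, 6.27, 11.85, 17.43, 23.01]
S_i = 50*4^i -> [50, 200, 800, 3200, 12800]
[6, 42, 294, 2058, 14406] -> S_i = 6*7^i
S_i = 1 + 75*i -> [1, 76, 151, 226, 301]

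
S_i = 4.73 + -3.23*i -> [4.73, 1.5, -1.73, -4.96, -8.19]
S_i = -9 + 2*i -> [-9, -7, -5, -3, -1]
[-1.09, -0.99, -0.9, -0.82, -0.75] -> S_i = -1.09*0.91^i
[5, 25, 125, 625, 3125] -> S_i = 5*5^i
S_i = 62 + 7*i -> [62, 69, 76, 83, 90]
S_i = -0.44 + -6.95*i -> [-0.44, -7.39, -14.34, -21.29, -28.24]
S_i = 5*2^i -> [5, 10, 20, 40, 80]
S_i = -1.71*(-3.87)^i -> [-1.71, 6.62, -25.61, 99.11, -383.57]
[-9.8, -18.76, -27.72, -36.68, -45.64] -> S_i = -9.80 + -8.96*i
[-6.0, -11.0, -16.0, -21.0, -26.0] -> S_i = -6.00 + -5.00*i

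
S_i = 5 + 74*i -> [5, 79, 153, 227, 301]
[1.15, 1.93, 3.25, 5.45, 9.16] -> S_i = 1.15*1.68^i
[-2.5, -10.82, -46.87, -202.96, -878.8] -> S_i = -2.50*4.33^i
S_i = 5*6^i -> [5, 30, 180, 1080, 6480]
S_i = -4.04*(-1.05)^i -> [-4.04, 4.24, -4.45, 4.68, -4.91]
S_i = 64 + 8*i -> [64, 72, 80, 88, 96]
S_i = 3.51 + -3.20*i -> [3.51, 0.31, -2.89, -6.09, -9.29]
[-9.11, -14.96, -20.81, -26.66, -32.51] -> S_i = -9.11 + -5.85*i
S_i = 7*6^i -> [7, 42, 252, 1512, 9072]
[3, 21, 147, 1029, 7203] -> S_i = 3*7^i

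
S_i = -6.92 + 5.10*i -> [-6.92, -1.82, 3.28, 8.38, 13.48]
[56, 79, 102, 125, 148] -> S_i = 56 + 23*i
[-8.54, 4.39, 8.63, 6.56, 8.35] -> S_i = Random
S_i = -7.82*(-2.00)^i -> [-7.82, 15.64, -31.28, 62.56, -125.12]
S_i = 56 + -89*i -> [56, -33, -122, -211, -300]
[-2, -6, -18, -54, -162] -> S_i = -2*3^i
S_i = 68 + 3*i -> [68, 71, 74, 77, 80]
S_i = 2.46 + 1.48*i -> [2.46, 3.94, 5.42, 6.9, 8.38]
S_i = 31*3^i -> [31, 93, 279, 837, 2511]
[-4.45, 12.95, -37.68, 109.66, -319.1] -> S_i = -4.45*(-2.91)^i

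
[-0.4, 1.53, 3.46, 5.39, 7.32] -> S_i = -0.40 + 1.93*i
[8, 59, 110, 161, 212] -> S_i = 8 + 51*i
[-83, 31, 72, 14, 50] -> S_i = Random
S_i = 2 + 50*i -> [2, 52, 102, 152, 202]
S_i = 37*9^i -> [37, 333, 2997, 26973, 242757]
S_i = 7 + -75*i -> [7, -68, -143, -218, -293]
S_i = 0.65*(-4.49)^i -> [0.65, -2.92, 13.1, -58.84, 264.18]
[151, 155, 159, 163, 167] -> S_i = 151 + 4*i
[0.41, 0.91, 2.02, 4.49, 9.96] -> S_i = 0.41*2.22^i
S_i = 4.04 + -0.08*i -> [4.04, 3.96, 3.88, 3.8, 3.72]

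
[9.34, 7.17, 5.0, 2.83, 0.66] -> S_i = 9.34 + -2.17*i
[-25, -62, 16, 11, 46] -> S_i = Random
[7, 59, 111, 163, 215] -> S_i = 7 + 52*i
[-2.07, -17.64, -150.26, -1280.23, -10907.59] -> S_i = -2.07*8.52^i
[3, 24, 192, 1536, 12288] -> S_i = 3*8^i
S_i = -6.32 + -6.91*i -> [-6.32, -13.23, -20.14, -27.05, -33.96]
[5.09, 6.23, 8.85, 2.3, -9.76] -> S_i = Random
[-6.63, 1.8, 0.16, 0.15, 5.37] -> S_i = Random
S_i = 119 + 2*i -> [119, 121, 123, 125, 127]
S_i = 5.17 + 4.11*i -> [5.17, 9.28, 13.39, 17.5, 21.61]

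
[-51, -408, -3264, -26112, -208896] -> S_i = -51*8^i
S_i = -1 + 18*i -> [-1, 17, 35, 53, 71]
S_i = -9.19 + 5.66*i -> [-9.19, -3.53, 2.13, 7.79, 13.45]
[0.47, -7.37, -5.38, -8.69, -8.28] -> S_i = Random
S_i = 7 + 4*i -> [7, 11, 15, 19, 23]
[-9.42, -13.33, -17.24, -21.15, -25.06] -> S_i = -9.42 + -3.91*i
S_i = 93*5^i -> [93, 465, 2325, 11625, 58125]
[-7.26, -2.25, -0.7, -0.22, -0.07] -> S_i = -7.26*0.31^i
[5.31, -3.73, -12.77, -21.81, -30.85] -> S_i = 5.31 + -9.04*i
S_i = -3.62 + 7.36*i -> [-3.62, 3.74, 11.1, 18.46, 25.82]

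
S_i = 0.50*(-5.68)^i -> [0.5, -2.84, 16.13, -91.63, 520.43]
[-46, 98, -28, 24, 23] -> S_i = Random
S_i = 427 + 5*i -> [427, 432, 437, 442, 447]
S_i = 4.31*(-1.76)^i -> [4.31, -7.59, 13.35, -23.5, 41.35]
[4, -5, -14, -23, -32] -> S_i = 4 + -9*i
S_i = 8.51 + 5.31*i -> [8.51, 13.82, 19.13, 24.44, 29.75]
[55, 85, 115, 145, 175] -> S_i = 55 + 30*i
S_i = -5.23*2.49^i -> [-5.23, -13.02, -32.43, -80.74, -201.05]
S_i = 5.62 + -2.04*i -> [5.62, 3.58, 1.54, -0.5, -2.54]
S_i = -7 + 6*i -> [-7, -1, 5, 11, 17]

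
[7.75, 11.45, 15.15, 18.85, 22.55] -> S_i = 7.75 + 3.70*i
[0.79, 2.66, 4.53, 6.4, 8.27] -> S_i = 0.79 + 1.87*i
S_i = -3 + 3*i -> [-3, 0, 3, 6, 9]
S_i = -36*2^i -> [-36, -72, -144, -288, -576]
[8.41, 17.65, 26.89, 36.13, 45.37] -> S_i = 8.41 + 9.24*i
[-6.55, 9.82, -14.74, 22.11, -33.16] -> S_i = -6.55*(-1.50)^i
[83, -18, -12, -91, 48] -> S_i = Random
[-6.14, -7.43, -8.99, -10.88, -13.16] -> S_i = -6.14*1.21^i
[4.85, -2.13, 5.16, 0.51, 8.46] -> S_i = Random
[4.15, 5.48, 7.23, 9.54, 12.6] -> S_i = 4.15*1.32^i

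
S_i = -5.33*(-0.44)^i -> [-5.33, 2.35, -1.03, 0.45, -0.2]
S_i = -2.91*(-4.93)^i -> [-2.91, 14.35, -70.73, 348.69, -1719.02]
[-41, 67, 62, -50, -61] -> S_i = Random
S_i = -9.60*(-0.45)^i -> [-9.6, 4.32, -1.94, 0.87, -0.39]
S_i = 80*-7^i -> [80, -560, 3920, -27440, 192080]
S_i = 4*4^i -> [4, 16, 64, 256, 1024]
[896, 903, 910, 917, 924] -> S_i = 896 + 7*i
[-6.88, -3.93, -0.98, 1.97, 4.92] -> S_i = -6.88 + 2.95*i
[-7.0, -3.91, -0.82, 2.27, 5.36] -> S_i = -7.00 + 3.09*i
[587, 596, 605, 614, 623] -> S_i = 587 + 9*i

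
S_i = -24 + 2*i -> [-24, -22, -20, -18, -16]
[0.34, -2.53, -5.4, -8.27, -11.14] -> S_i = 0.34 + -2.87*i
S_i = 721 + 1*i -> [721, 722, 723, 724, 725]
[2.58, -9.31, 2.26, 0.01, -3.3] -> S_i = Random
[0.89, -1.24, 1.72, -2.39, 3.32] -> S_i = 0.89*(-1.39)^i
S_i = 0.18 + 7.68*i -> [0.18, 7.86, 15.54, 23.22, 30.9]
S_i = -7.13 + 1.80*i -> [-7.13, -5.33, -3.53, -1.73, 0.07]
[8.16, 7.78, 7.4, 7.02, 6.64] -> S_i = 8.16 + -0.38*i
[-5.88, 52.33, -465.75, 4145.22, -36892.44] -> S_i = -5.88*(-8.90)^i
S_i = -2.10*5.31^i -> [-2.1, -11.15, -59.21, -314.41, -1669.54]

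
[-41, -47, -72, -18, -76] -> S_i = Random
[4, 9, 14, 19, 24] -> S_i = 4 + 5*i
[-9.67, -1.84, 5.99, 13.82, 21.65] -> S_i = -9.67 + 7.83*i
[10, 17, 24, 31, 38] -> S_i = 10 + 7*i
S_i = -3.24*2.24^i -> [-3.24, -7.26, -16.26, -36.42, -81.57]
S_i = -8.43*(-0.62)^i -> [-8.43, 5.23, -3.24, 2.01, -1.25]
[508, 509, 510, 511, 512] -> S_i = 508 + 1*i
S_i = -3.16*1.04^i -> [-3.16, -3.29, -3.42, -3.55, -3.7]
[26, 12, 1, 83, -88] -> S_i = Random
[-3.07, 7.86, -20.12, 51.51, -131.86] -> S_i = -3.07*(-2.56)^i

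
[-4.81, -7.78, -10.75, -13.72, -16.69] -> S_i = -4.81 + -2.97*i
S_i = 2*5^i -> [2, 10, 50, 250, 1250]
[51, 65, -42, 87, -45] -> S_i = Random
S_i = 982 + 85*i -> [982, 1067, 1152, 1237, 1322]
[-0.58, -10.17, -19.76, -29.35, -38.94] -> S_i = -0.58 + -9.59*i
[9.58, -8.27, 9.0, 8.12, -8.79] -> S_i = Random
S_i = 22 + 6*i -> [22, 28, 34, 40, 46]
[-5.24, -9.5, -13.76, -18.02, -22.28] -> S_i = -5.24 + -4.26*i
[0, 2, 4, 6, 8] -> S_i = 0 + 2*i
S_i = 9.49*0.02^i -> [9.49, 0.19, 0.0, 0.0, 0.0]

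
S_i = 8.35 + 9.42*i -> [8.35, 17.77, 27.19, 36.61, 46.03]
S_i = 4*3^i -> [4, 12, 36, 108, 324]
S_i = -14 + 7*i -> [-14, -7, 0, 7, 14]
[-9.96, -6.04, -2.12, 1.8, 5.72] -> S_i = -9.96 + 3.92*i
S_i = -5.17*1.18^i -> [-5.17, -6.1, -7.2, -8.49, -10.02]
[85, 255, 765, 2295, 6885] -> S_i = 85*3^i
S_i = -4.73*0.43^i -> [-4.73, -2.03, -0.87, -0.38, -0.16]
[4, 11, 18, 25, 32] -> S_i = 4 + 7*i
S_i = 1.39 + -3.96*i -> [1.39, -2.57, -6.53, -10.49, -14.45]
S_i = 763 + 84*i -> [763, 847, 931, 1015, 1099]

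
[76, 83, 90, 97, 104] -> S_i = 76 + 7*i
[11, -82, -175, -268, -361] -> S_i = 11 + -93*i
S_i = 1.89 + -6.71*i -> [1.89, -4.82, -11.53, -18.24, -24.95]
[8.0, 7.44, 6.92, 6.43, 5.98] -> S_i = 8.00*0.93^i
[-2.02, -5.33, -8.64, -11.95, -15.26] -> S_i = -2.02 + -3.31*i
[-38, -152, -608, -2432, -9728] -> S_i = -38*4^i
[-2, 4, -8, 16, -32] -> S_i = -2*-2^i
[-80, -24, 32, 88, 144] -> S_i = -80 + 56*i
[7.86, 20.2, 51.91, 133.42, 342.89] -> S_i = 7.86*2.57^i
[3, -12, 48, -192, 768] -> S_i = 3*-4^i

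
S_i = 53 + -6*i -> [53, 47, 41, 35, 29]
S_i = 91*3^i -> [91, 273, 819, 2457, 7371]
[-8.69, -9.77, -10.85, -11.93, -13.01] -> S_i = -8.69 + -1.08*i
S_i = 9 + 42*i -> [9, 51, 93, 135, 177]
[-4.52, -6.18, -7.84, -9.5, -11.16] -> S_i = -4.52 + -1.66*i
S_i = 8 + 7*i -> [8, 15, 22, 29, 36]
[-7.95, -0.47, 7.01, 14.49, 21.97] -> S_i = -7.95 + 7.48*i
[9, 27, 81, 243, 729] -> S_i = 9*3^i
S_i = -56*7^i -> [-56, -392, -2744, -19208, -134456]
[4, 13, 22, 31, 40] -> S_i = 4 + 9*i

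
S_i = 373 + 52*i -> [373, 425, 477, 529, 581]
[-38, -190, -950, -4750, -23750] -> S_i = -38*5^i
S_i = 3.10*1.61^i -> [3.1, 4.99, 8.04, 12.94, 20.83]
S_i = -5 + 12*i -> [-5, 7, 19, 31, 43]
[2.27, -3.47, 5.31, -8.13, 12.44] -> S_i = 2.27*(-1.53)^i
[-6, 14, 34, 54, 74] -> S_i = -6 + 20*i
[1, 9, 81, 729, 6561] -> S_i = 1*9^i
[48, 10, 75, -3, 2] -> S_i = Random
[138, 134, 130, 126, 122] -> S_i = 138 + -4*i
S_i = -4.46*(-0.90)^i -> [-4.46, 4.01, -3.61, 3.25, -2.93]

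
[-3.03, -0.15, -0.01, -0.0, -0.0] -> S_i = -3.03*0.05^i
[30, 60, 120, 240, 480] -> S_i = 30*2^i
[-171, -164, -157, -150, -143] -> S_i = -171 + 7*i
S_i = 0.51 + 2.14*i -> [0.51, 2.65, 4.79, 6.93, 9.07]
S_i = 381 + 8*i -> [381, 389, 397, 405, 413]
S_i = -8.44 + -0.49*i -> [-8.44, -8.93, -9.42, -9.91, -10.4]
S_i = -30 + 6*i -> [-30, -24, -18, -12, -6]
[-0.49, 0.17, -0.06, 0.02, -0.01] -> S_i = -0.49*(-0.35)^i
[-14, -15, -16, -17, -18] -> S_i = -14 + -1*i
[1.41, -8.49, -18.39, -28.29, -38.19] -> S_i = 1.41 + -9.90*i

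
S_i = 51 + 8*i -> [51, 59, 67, 75, 83]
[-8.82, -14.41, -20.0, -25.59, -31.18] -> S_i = -8.82 + -5.59*i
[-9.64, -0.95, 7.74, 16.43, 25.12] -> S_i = -9.64 + 8.69*i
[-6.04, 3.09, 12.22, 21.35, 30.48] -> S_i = -6.04 + 9.13*i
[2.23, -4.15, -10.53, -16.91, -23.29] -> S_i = 2.23 + -6.38*i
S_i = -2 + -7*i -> [-2, -9, -16, -23, -30]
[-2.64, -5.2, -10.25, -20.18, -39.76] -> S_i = -2.64*1.97^i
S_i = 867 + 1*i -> [867, 868, 869, 870, 871]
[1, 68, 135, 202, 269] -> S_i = 1 + 67*i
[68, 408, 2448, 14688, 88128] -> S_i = 68*6^i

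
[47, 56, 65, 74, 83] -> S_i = 47 + 9*i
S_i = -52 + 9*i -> [-52, -43, -34, -25, -16]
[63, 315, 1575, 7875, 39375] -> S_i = 63*5^i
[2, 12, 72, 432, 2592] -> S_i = 2*6^i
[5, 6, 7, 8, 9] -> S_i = 5 + 1*i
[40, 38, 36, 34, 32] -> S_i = 40 + -2*i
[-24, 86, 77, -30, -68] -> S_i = Random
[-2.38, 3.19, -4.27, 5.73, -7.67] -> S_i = -2.38*(-1.34)^i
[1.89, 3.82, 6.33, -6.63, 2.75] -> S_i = Random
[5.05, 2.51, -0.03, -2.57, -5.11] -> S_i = 5.05 + -2.54*i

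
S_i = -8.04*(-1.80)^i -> [-8.04, 14.47, -26.05, 46.89, -84.4]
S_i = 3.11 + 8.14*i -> [3.11, 11.25, 19.39, 27.53, 35.67]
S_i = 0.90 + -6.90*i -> [0.9, -6.0, -12.9, -19.8, -26.7]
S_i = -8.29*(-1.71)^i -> [-8.29, 14.18, -24.24, 41.45, -70.88]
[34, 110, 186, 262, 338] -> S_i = 34 + 76*i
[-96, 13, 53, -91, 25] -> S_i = Random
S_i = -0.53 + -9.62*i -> [-0.53, -10.15, -19.77, -29.39, -39.01]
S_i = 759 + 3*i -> [759, 762, 765, 768, 771]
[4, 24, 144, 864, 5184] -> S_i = 4*6^i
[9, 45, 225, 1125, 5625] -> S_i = 9*5^i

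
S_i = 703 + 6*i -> [703, 709, 715, 721, 727]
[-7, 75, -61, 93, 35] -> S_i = Random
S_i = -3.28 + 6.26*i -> [-3.28, 2.98, 9.24, 15.5, 21.76]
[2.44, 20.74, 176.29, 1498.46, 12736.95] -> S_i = 2.44*8.50^i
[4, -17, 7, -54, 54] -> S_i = Random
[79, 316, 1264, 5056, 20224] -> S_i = 79*4^i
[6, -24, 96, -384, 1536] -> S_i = 6*-4^i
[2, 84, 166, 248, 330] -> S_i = 2 + 82*i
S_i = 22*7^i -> [22, 154, 1078, 7546, 52822]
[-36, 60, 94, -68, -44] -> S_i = Random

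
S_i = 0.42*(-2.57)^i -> [0.42, -1.08, 2.77, -7.13, 18.32]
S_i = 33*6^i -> [33, 198, 1188, 7128, 42768]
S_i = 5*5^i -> [5, 25, 125, 625, 3125]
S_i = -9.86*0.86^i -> [-9.86, -8.48, -7.29, -6.27, -5.39]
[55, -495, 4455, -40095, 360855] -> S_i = 55*-9^i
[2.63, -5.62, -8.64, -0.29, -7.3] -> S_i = Random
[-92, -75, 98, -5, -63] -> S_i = Random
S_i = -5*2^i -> [-5, -10, -20, -40, -80]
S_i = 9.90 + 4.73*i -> [9.9, 14.63, 19.36, 24.09, 28.82]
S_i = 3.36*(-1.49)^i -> [3.36, -5.01, 7.46, -11.11, 16.56]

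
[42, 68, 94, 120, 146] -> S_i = 42 + 26*i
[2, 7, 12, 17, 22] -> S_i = 2 + 5*i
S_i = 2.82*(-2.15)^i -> [2.82, -6.06, 13.04, -28.03, 60.26]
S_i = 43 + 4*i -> [43, 47, 51, 55, 59]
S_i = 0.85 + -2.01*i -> [0.85, -1.16, -3.17, -5.18, -7.19]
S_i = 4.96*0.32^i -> [4.96, 1.59, 0.51, 0.16, 0.05]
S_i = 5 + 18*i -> [5, 23, 41, 59, 77]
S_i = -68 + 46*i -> [-68, -22, 24, 70, 116]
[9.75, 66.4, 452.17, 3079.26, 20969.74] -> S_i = 9.75*6.81^i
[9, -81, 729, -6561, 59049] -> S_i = 9*-9^i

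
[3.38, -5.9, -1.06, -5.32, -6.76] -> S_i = Random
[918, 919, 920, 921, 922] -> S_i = 918 + 1*i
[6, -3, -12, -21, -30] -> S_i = 6 + -9*i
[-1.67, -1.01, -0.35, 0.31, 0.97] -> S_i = -1.67 + 0.66*i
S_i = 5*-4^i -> [5, -20, 80, -320, 1280]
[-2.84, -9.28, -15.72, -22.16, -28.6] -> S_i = -2.84 + -6.44*i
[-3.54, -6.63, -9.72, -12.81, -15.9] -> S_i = -3.54 + -3.09*i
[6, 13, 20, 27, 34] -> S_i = 6 + 7*i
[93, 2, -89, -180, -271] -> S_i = 93 + -91*i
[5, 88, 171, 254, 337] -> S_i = 5 + 83*i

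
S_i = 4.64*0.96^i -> [4.64, 4.45, 4.28, 4.11, 3.94]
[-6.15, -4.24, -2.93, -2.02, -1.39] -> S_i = -6.15*0.69^i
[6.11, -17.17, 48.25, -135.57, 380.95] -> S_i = 6.11*(-2.81)^i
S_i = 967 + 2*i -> [967, 969, 971, 973, 975]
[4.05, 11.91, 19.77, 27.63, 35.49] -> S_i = 4.05 + 7.86*i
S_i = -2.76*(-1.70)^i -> [-2.76, 4.69, -7.98, 13.56, -23.05]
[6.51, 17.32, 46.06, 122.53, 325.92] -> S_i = 6.51*2.66^i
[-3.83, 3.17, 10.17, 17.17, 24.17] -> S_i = -3.83 + 7.00*i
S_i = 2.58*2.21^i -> [2.58, 5.7, 12.6, 27.85, 61.54]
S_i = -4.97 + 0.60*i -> [-4.97, -4.37, -3.77, -3.17, -2.57]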